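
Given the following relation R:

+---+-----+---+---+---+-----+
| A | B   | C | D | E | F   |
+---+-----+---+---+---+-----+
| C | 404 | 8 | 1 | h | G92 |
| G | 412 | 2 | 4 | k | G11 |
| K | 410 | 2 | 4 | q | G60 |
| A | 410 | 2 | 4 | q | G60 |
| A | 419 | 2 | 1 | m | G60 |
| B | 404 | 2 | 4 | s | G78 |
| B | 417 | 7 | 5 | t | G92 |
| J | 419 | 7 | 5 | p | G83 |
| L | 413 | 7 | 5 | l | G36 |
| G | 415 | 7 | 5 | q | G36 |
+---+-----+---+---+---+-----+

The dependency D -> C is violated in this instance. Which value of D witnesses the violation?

D=1: 2 rows → C takes values {8, 2} — violation
D=4: 4 rows → C = 2, 2, 2, 2 ✓
D=5: 4 rows → C = 7, 7, 7, 7 ✓
The only D value with inconsistent C is D=1.

1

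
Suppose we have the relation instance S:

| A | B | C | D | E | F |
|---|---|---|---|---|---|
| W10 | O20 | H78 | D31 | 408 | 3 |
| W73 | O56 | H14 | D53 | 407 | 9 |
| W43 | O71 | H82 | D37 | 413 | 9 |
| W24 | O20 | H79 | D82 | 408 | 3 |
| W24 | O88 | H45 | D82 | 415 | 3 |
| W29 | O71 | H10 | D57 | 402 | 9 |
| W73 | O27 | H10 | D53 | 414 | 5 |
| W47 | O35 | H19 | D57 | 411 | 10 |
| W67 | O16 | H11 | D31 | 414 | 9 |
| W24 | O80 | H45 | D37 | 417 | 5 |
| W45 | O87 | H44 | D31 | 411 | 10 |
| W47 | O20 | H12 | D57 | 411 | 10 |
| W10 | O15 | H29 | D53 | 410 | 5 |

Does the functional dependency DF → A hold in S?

(D=D31, F=3): 1 row → A = W10 ✓
(D=D53, F=9): 1 row → A = W73 ✓
(D=D37, F=9): 1 row → A = W43 ✓
(D=D82, F=3): 2 rows → A = W24, W24 ✓
(D=D57, F=9): 1 row → A = W29 ✓
(D=D53, F=5): 2 rows → A takes values {W73, W10} — violation
(D=D57, F=10): 2 rows → A = W47, W47 ✓
(D=D31, F=9): 1 row → A = W67 ✓
(D=D37, F=5): 1 row → A = W24 ✓
(D=D31, F=10): 1 row → A = W45 ✓
Two rows agree on DF but differ on A, so DF → A does not hold.

No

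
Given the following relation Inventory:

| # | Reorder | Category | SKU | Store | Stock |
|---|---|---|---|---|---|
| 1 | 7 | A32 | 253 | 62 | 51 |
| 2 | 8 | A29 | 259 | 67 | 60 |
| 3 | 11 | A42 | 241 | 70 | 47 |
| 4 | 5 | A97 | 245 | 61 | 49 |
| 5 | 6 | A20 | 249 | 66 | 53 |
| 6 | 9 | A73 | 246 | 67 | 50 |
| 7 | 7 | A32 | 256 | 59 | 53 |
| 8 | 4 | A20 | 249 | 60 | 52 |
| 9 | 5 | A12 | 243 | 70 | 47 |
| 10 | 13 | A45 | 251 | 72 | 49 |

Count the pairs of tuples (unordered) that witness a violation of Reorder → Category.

Reorder=7: all 2 rows agree on Category — 0 pairs.
Reorder=5: violating pairs (4,9) — 1 pair.

1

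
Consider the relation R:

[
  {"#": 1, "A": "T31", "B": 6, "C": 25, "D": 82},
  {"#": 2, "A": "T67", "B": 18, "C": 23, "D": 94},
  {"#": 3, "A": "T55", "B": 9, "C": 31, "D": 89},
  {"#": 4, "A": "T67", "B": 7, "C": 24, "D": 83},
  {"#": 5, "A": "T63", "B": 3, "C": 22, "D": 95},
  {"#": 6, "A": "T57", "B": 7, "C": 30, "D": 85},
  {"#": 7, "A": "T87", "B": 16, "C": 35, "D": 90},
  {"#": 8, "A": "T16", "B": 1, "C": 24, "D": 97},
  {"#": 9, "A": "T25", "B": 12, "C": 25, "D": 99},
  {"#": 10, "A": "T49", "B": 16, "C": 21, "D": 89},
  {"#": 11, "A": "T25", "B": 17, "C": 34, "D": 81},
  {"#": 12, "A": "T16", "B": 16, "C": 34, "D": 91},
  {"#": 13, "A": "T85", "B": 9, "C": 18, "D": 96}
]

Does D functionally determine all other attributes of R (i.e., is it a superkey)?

No

Rows 3 and 10 have the same D value D=89 but are distinct tuples, so D does not determine every attribute — not a superkey.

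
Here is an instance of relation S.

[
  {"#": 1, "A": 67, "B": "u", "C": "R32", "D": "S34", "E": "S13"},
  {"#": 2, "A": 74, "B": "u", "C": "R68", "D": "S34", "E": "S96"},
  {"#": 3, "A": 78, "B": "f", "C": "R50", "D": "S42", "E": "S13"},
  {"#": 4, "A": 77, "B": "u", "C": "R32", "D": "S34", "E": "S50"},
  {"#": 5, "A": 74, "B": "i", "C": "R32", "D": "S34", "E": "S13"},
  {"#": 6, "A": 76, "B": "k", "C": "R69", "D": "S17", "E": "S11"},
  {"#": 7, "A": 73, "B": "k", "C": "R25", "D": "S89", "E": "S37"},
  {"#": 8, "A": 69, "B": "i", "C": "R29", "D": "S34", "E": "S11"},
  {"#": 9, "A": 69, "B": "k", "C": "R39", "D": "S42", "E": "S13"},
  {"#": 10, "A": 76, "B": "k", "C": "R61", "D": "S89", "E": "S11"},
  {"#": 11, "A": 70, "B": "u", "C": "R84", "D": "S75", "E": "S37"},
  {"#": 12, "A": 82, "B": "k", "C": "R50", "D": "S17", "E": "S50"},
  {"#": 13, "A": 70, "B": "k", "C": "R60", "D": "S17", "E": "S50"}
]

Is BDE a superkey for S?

No

Rows 12 and 13 have the same BDE value (B=k, D=S17, E=S50) but are distinct tuples, so BDE does not determine every attribute — not a superkey.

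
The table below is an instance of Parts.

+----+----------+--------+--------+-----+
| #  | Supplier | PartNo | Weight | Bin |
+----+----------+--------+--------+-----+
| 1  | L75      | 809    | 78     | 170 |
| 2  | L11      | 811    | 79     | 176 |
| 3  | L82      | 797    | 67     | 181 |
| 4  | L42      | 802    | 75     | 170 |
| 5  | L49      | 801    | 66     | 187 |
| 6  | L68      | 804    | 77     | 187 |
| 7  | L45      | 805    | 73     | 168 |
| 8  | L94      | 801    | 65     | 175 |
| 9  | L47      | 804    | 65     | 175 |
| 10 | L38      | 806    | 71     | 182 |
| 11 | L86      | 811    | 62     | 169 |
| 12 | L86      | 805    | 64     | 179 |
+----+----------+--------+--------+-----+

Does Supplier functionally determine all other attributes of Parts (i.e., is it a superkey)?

No

Rows 11 and 12 have the same Supplier value Supplier=L86 but are distinct tuples, so Supplier does not determine every attribute — not a superkey.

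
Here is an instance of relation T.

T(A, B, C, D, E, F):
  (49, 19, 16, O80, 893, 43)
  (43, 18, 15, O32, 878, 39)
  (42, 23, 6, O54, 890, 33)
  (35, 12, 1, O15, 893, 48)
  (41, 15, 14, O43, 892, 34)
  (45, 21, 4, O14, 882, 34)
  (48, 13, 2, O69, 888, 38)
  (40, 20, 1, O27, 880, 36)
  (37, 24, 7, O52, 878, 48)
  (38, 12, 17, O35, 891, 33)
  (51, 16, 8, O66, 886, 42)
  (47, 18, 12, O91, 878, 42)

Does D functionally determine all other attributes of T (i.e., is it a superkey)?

All 12 rows have distinct D values, so D → (all attributes) holds and D is a superkey.

Yes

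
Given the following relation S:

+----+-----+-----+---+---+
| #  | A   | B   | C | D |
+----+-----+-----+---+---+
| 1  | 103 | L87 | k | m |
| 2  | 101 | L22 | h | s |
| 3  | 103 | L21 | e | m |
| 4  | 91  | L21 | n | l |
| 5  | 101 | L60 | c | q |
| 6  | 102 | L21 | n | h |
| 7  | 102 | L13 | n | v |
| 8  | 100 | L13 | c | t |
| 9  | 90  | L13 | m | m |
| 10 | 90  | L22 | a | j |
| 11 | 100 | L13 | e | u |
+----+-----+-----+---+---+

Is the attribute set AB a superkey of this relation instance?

No

Rows 8 and 11 have the same AB value (A=100, B=L13) but are distinct tuples, so AB does not determine every attribute — not a superkey.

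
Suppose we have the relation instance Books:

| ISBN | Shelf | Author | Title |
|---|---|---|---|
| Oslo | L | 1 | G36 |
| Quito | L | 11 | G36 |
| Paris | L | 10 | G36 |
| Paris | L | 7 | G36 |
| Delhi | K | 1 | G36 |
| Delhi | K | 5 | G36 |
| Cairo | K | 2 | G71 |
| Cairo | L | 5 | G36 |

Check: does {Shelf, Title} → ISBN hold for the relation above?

(Shelf=L, Title=G36): 5 rows → ISBN takes values {Oslo, Quito, Paris, Cairo} — violation
(Shelf=K, Title=G36): 2 rows → ISBN = Delhi, Delhi ✓
(Shelf=K, Title=G71): 1 row → ISBN = Cairo ✓
Two rows agree on {Shelf, Title} but differ on ISBN, so {Shelf, Title} → ISBN does not hold.

No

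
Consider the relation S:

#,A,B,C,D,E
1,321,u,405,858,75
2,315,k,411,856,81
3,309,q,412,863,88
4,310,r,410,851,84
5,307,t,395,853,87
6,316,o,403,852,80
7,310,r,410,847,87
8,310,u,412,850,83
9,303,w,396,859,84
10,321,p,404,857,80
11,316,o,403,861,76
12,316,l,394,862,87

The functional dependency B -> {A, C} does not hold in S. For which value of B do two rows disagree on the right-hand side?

u

B=u: rows 1, 8 → {A,C} takes values {(321, 405), (310, 412)} — violation
B=k: row 2 → {A,C} = (315, 411) ✓
B=q: row 3 → {A,C} = (309, 412) ✓
B=r: rows 4, 7 → {A,C} = (310, 410), (310, 410) ✓
B=t: row 5 → {A,C} = (307, 395) ✓
B=o: rows 6, 11 → {A,C} = (316, 403), (316, 403) ✓
B=w: row 9 → {A,C} = (303, 396) ✓
B=p: row 10 → {A,C} = (321, 404) ✓
B=l: row 12 → {A,C} = (316, 394) ✓
The only B value with inconsistent RHS is B=u.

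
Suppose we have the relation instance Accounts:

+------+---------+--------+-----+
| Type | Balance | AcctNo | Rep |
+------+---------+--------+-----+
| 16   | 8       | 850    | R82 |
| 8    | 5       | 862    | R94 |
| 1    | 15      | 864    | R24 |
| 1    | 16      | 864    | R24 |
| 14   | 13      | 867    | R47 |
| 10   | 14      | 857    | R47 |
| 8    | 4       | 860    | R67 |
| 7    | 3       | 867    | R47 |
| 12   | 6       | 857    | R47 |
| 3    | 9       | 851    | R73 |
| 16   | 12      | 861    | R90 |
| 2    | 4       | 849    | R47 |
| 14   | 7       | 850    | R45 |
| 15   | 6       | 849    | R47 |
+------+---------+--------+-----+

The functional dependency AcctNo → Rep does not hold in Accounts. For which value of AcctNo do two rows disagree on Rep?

AcctNo=850: 2 rows → Rep takes values {R82, R45} — violation
AcctNo=862: 1 row → Rep = R94 ✓
AcctNo=864: 2 rows → Rep = R24, R24 ✓
AcctNo=867: 2 rows → Rep = R47, R47 ✓
AcctNo=857: 2 rows → Rep = R47, R47 ✓
AcctNo=860: 1 row → Rep = R67 ✓
AcctNo=851: 1 row → Rep = R73 ✓
AcctNo=861: 1 row → Rep = R90 ✓
AcctNo=849: 2 rows → Rep = R47, R47 ✓
The only AcctNo value with inconsistent Rep is AcctNo=850.

850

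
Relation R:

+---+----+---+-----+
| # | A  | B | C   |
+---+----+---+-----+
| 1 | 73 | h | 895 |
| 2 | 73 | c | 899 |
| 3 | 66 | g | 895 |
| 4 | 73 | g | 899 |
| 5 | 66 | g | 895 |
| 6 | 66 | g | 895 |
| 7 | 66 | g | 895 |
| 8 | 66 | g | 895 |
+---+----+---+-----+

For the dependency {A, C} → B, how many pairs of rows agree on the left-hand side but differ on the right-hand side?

(A=73, C=899): violating pairs (2,4) — 1 pair.
(A=66, C=895): all 5 rows agree on B — 0 pairs.

1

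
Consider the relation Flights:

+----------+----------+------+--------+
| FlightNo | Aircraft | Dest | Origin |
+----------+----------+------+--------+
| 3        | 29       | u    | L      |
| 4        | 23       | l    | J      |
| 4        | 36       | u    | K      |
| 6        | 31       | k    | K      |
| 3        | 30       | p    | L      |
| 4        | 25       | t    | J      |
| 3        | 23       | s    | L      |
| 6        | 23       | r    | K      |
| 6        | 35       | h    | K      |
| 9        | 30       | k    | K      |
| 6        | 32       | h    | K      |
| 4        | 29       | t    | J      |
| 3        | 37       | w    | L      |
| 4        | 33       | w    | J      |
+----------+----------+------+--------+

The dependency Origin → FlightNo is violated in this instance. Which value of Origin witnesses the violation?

K

Origin=L: 4 rows → FlightNo = 3, 3, 3, 3 ✓
Origin=J: 4 rows → FlightNo = 4, 4, 4, 4 ✓
Origin=K: 6 rows → FlightNo takes values {4, 6, 9} — violation
The only Origin value with inconsistent FlightNo is Origin=K.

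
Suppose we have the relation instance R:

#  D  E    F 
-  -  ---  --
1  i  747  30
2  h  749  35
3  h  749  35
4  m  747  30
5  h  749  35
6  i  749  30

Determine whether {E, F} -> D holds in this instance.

No

(E=747, F=30): rows 1, 4 → D takes values {i, m} — violation
(E=749, F=35): rows 2, 3, 5 → D = h, h, h ✓
(E=749, F=30): row 6 → D = i ✓
Two rows agree on {E, F} but differ on D, so {E, F} -> D does not hold.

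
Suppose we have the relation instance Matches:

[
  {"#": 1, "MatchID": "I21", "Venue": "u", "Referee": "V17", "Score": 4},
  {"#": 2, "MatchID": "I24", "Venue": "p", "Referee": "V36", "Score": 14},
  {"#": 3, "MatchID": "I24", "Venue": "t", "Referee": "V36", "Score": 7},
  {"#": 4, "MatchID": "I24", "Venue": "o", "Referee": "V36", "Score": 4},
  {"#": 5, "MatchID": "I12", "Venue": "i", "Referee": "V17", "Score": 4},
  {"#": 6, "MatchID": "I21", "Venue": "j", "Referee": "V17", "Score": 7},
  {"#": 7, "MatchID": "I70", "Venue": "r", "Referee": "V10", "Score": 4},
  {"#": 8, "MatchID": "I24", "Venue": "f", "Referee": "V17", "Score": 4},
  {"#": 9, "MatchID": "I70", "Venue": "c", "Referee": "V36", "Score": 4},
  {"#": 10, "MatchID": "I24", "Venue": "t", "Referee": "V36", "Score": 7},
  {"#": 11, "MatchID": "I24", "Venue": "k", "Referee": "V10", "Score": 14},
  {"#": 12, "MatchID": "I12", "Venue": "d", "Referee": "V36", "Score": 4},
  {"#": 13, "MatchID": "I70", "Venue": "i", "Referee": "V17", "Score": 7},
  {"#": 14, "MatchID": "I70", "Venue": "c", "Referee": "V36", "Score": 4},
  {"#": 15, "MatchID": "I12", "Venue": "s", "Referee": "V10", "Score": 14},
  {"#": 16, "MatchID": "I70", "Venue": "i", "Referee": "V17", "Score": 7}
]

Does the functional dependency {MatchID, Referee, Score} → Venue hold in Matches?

(MatchID=I21, Referee=V17, Score=4): row 1 → Venue = u ✓
(MatchID=I24, Referee=V36, Score=14): row 2 → Venue = p ✓
(MatchID=I24, Referee=V36, Score=7): rows 3, 10 → Venue = t, t ✓
(MatchID=I24, Referee=V36, Score=4): row 4 → Venue = o ✓
(MatchID=I12, Referee=V17, Score=4): row 5 → Venue = i ✓
(MatchID=I21, Referee=V17, Score=7): row 6 → Venue = j ✓
(MatchID=I70, Referee=V10, Score=4): row 7 → Venue = r ✓
(MatchID=I24, Referee=V17, Score=4): row 8 → Venue = f ✓
(MatchID=I70, Referee=V36, Score=4): rows 9, 14 → Venue = c, c ✓
(MatchID=I24, Referee=V10, Score=14): row 11 → Venue = k ✓
(MatchID=I12, Referee=V36, Score=4): row 12 → Venue = d ✓
(MatchID=I70, Referee=V17, Score=7): rows 13, 16 → Venue = i, i ✓
(MatchID=I12, Referee=V10, Score=14): row 15 → Venue = s ✓
Every {MatchID, Referee, Score} value is associated with a single Venue value, so {MatchID, Referee, Score} → Venue holds.

Yes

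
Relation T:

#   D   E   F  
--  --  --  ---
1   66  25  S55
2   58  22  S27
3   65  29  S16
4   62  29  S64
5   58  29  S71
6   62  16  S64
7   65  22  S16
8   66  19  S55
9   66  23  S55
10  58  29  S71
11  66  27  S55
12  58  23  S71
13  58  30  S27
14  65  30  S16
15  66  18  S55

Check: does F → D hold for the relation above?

Yes

F=S55: rows 1, 8, 9, 11, 15 → D = 66, 66, 66, 66, 66 ✓
F=S27: rows 2, 13 → D = 58, 58 ✓
F=S16: rows 3, 7, 14 → D = 65, 65, 65 ✓
F=S64: rows 4, 6 → D = 62, 62 ✓
F=S71: rows 5, 10, 12 → D = 58, 58, 58 ✓
Every F value is associated with a single D value, so F → D holds.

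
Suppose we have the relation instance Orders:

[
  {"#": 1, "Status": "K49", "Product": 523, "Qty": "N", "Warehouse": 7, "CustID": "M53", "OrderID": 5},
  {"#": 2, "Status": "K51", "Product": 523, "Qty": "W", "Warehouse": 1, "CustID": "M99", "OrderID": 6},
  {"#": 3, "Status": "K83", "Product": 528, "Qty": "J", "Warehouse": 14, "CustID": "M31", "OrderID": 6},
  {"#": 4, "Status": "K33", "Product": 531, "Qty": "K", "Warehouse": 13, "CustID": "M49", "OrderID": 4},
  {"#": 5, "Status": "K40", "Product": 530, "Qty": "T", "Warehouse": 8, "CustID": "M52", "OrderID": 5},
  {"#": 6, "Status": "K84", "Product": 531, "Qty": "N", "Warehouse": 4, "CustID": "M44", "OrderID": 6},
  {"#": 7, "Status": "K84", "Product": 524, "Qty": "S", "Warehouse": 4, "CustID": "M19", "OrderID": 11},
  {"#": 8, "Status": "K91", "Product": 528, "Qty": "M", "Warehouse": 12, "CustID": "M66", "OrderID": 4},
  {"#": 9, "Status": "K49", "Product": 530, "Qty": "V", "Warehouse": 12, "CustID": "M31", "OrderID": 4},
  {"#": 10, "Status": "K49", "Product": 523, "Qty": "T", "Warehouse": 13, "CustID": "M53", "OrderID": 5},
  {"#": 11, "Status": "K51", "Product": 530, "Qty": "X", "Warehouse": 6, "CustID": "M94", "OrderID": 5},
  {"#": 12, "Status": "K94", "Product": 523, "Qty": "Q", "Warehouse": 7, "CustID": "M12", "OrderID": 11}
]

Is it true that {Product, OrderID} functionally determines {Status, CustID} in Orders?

No

(Product=523, OrderID=5): rows 1, 10 → {Status,CustID} = (K49, M53), (K49, M53) ✓
(Product=523, OrderID=6): row 2 → {Status,CustID} = (K51, M99) ✓
(Product=528, OrderID=6): row 3 → {Status,CustID} = (K83, M31) ✓
(Product=531, OrderID=4): row 4 → {Status,CustID} = (K33, M49) ✓
(Product=530, OrderID=5): rows 5, 11 → {Status,CustID} takes values {(K40, M52), (K51, M94)} — violation
(Product=531, OrderID=6): row 6 → {Status,CustID} = (K84, M44) ✓
(Product=524, OrderID=11): row 7 → {Status,CustID} = (K84, M19) ✓
(Product=528, OrderID=4): row 8 → {Status,CustID} = (K91, M66) ✓
(Product=530, OrderID=4): row 9 → {Status,CustID} = (K49, M31) ✓
(Product=523, OrderID=11): row 12 → {Status,CustID} = (K94, M12) ✓
Two rows agree on {Product, OrderID} but differ on {Status, CustID}, so {Product, OrderID} → {Status, CustID} does not hold.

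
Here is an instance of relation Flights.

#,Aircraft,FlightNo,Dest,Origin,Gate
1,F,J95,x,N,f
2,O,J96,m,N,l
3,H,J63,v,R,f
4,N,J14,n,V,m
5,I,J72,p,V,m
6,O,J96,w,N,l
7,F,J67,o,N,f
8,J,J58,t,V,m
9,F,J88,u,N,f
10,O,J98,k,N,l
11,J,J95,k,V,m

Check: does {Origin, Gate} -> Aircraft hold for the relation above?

No

(Origin=N, Gate=f): rows 1, 7, 9 → Aircraft = F, F, F ✓
(Origin=N, Gate=l): rows 2, 6, 10 → Aircraft = O, O, O ✓
(Origin=R, Gate=f): row 3 → Aircraft = H ✓
(Origin=V, Gate=m): rows 4, 5, 8, 11 → Aircraft takes values {N, I, J} — violation
Two rows agree on {Origin, Gate} but differ on Aircraft, so {Origin, Gate} -> Aircraft does not hold.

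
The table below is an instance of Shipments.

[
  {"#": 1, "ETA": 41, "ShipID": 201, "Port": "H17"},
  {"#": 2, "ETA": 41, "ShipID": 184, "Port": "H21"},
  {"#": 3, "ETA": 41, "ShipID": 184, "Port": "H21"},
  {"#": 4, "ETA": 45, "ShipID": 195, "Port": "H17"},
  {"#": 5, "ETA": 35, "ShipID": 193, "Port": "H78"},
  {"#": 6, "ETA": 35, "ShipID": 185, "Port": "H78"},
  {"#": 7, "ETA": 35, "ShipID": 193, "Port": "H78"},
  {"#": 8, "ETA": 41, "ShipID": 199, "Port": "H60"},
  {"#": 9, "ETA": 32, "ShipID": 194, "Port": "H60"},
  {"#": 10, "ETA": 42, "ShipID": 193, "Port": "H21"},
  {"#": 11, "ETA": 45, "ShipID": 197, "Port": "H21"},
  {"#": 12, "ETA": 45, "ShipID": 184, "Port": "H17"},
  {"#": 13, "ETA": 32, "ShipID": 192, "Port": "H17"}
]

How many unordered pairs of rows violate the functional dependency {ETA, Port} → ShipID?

(ETA=41, Port=H21): all 2 rows agree on ShipID — 0 pairs.
(ETA=45, Port=H17): violating pairs (4,12) — 1 pair.
(ETA=35, Port=H78): violating pairs (5,6), (6,7) — 2 pairs.

3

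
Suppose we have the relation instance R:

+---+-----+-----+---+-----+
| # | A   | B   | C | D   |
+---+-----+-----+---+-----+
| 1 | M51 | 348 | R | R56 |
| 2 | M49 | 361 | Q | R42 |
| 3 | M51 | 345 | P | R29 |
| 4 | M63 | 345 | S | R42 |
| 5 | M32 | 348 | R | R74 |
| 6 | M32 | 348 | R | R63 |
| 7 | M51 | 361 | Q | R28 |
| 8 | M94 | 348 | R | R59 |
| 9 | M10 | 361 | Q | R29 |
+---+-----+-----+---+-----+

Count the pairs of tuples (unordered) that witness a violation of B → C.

B=348: all 4 rows agree on C — 0 pairs.
B=361: all 3 rows agree on C — 0 pairs.
B=345: violating pairs (3,4) — 1 pair.

1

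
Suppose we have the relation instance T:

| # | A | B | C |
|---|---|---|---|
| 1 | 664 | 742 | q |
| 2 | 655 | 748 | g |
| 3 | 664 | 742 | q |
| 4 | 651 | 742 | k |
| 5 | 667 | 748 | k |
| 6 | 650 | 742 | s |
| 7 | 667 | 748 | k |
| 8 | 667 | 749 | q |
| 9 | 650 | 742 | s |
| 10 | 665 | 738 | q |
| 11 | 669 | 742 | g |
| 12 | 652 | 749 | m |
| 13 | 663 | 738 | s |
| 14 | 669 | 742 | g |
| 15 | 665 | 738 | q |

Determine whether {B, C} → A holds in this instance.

Yes

(B=742, C=q): rows 1, 3 → A = 664, 664 ✓
(B=748, C=g): row 2 → A = 655 ✓
(B=742, C=k): row 4 → A = 651 ✓
(B=748, C=k): rows 5, 7 → A = 667, 667 ✓
(B=742, C=s): rows 6, 9 → A = 650, 650 ✓
(B=749, C=q): row 8 → A = 667 ✓
(B=738, C=q): rows 10, 15 → A = 665, 665 ✓
(B=742, C=g): rows 11, 14 → A = 669, 669 ✓
(B=749, C=m): row 12 → A = 652 ✓
(B=738, C=s): row 13 → A = 663 ✓
Every {B, C} value is associated with a single A value, so {B, C} → A holds.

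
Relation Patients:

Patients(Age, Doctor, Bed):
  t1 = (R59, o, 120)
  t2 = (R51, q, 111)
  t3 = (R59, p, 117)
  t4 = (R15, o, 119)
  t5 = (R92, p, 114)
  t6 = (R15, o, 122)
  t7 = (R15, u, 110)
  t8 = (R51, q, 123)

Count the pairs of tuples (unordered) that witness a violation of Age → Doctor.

Age=R59: violating pairs (1,3) — 1 pair.
Age=R51: all 2 rows agree on Doctor — 0 pairs.
Age=R15: violating pairs (4,7), (6,7) — 2 pairs.

3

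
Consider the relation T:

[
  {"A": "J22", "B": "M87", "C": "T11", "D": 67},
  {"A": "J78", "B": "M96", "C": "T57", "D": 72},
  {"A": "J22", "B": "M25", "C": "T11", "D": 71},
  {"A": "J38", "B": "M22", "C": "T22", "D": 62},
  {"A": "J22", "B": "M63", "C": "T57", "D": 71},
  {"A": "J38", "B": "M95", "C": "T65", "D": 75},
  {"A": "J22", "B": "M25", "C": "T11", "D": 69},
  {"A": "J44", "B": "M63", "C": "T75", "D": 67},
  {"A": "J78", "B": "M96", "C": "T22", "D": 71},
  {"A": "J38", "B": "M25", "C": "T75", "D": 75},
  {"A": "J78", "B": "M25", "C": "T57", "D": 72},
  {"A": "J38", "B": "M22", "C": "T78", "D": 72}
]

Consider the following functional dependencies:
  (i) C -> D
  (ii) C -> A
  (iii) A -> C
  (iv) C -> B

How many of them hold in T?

0

(i) C -> D: C=T11: 3 rows → D takes values {67, 71, 69} — violation; C=T57: 3 rows → D takes values {72, 71} — violation; C=T22: 2 rows → D takes values {62, 71} — violation; C=T75: 2 rows → D takes values {67, 75} — violation — fails.
(ii) C -> A: C=T57: 3 rows → A takes values {J78, J22} — violation; C=T22: 2 rows → A takes values {J38, J78} — violation; C=T75: 2 rows → A takes values {J44, J38} — violation — fails.
(iii) A -> C: A=J22: 4 rows → C takes values {T11, T57} — violation; A=J78: 3 rows → C takes values {T57, T22} — violation; A=J38: 4 rows → C takes values {T22, T65, T75, T78} — violation — fails.
(iv) C -> B: C=T11: 3 rows → B takes values {M87, M25} — violation; C=T57: 3 rows → B takes values {M96, M63, M25} — violation; C=T22: 2 rows → B takes values {M22, M96} — violation; C=T75: 2 rows → B takes values {M63, M25} — violation — fails.
None of the 4 dependencies hold.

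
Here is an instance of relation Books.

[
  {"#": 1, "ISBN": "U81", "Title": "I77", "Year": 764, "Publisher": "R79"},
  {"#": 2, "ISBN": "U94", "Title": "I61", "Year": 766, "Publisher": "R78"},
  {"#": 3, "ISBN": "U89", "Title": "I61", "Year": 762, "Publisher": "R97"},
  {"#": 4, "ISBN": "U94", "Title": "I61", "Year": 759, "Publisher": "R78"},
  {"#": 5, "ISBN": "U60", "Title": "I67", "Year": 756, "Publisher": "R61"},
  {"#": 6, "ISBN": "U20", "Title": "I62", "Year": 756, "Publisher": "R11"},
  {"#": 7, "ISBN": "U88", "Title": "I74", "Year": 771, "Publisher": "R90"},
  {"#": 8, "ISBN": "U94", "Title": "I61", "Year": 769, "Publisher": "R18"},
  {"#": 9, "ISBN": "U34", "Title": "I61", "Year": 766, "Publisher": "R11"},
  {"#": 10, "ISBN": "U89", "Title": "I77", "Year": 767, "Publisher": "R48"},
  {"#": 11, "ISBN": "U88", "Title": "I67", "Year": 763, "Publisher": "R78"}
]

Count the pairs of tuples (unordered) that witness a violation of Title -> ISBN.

Title=I77: violating pairs (1,10) — 1 pair.
Title=I61: violating pairs (2,3), (2,9), (3,4), (3,8), (3,9), (4,9), (8,9) — 7 pairs.
Title=I67: violating pairs (5,11) — 1 pair.

9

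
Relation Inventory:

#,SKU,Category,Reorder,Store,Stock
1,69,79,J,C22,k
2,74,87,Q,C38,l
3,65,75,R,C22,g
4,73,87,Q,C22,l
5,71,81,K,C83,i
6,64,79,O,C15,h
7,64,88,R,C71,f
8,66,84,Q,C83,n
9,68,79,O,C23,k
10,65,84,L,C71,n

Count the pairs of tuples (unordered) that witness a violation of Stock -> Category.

Stock=k: all 2 rows agree on Category — 0 pairs.
Stock=l: all 2 rows agree on Category — 0 pairs.
Stock=n: all 2 rows agree on Category — 0 pairs.

0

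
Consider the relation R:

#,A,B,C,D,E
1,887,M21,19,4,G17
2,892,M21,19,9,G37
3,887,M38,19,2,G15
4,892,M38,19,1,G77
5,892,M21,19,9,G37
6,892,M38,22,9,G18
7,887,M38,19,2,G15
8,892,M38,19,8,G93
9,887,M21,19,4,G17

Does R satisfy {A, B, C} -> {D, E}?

No

(A=887, B=M21, C=19): rows 1, 9 → {D,E} = (4, G17), (4, G17) ✓
(A=892, B=M21, C=19): rows 2, 5 → {D,E} = (9, G37), (9, G37) ✓
(A=887, B=M38, C=19): rows 3, 7 → {D,E} = (2, G15), (2, G15) ✓
(A=892, B=M38, C=19): rows 4, 8 → {D,E} takes values {(1, G77), (8, G93)} — violation
(A=892, B=M38, C=22): row 6 → {D,E} = (9, G18) ✓
Two rows agree on {A, B, C} but differ on {D, E}, so {A, B, C} -> {D, E} does not hold.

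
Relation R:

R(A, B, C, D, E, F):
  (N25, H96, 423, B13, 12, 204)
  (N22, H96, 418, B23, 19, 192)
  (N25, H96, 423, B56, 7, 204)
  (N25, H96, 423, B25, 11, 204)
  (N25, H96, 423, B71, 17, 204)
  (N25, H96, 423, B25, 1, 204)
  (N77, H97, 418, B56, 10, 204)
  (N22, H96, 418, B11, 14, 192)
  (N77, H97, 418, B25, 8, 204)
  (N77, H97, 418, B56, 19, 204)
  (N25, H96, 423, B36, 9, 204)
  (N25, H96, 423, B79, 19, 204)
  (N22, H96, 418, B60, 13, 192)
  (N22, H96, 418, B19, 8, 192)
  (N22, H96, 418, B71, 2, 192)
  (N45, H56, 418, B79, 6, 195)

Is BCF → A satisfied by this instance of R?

(B=H96, C=423, F=204): 7 rows → A = N25, N25, N25, N25, N25, N25, N25 ✓
(B=H96, C=418, F=192): 5 rows → A = N22, N22, N22, N22, N22 ✓
(B=H97, C=418, F=204): 3 rows → A = N77, N77, N77 ✓
(B=H56, C=418, F=195): 1 row → A = N45 ✓
Every BCF value is associated with a single A value, so BCF → A holds.

Yes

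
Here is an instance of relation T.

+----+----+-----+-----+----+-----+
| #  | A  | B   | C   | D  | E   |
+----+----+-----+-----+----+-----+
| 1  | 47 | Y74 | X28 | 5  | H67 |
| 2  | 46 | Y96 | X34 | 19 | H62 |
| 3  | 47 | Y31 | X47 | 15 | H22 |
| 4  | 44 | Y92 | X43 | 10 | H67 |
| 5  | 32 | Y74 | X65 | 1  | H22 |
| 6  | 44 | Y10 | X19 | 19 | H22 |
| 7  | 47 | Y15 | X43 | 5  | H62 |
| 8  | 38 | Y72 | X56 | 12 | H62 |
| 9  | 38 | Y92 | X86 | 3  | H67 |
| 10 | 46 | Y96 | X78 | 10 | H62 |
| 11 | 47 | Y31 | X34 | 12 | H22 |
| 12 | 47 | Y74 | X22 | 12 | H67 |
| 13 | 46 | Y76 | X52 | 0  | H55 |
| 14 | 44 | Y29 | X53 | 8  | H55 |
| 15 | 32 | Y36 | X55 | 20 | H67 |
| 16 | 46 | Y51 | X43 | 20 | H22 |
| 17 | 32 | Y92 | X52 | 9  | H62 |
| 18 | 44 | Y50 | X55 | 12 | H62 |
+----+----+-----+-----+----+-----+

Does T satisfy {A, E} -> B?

Yes

(A=47, E=H67): rows 1, 12 → B = Y74, Y74 ✓
(A=46, E=H62): rows 2, 10 → B = Y96, Y96 ✓
(A=47, E=H22): rows 3, 11 → B = Y31, Y31 ✓
(A=44, E=H67): row 4 → B = Y92 ✓
(A=32, E=H22): row 5 → B = Y74 ✓
(A=44, E=H22): row 6 → B = Y10 ✓
(A=47, E=H62): row 7 → B = Y15 ✓
(A=38, E=H62): row 8 → B = Y72 ✓
(A=38, E=H67): row 9 → B = Y92 ✓
(A=46, E=H55): row 13 → B = Y76 ✓
(A=44, E=H55): row 14 → B = Y29 ✓
(A=32, E=H67): row 15 → B = Y36 ✓
(A=46, E=H22): row 16 → B = Y51 ✓
(A=32, E=H62): row 17 → B = Y92 ✓
(A=44, E=H62): row 18 → B = Y50 ✓
Every {A, E} value is associated with a single B value, so {A, E} -> B holds.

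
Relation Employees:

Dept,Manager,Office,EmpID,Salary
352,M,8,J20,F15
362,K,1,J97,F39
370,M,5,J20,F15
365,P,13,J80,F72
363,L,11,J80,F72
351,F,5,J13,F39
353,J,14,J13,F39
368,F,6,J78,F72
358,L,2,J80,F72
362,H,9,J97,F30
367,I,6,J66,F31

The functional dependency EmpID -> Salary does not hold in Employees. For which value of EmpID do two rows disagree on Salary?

EmpID=J20: 2 rows → Salary = F15, F15 ✓
EmpID=J97: 2 rows → Salary takes values {F39, F30} — violation
EmpID=J80: 3 rows → Salary = F72, F72, F72 ✓
EmpID=J13: 2 rows → Salary = F39, F39 ✓
EmpID=J78: 1 row → Salary = F72 ✓
EmpID=J66: 1 row → Salary = F31 ✓
The only EmpID value with inconsistent Salary is EmpID=J97.

J97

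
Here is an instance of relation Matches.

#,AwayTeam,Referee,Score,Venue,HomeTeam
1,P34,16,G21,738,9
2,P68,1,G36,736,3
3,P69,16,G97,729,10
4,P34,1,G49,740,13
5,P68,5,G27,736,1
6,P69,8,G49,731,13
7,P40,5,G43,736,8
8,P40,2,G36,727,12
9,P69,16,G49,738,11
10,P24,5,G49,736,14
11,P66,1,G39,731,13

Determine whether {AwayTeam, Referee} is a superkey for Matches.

No

Rows 3 and 9 have the same {AwayTeam, Referee} value (AwayTeam=P69, Referee=16) but are distinct tuples, so {AwayTeam, Referee} does not determine every attribute — not a superkey.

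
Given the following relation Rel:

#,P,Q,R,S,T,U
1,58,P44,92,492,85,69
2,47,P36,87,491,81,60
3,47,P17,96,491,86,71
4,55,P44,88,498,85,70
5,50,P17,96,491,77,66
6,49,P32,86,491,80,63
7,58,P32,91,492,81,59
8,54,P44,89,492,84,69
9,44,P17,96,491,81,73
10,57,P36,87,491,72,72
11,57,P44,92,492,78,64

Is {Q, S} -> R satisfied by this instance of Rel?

(Q=P44, S=492): rows 1, 8, 11 → R takes values {92, 89} — violation
(Q=P36, S=491): rows 2, 10 → R = 87, 87 ✓
(Q=P17, S=491): rows 3, 5, 9 → R = 96, 96, 96 ✓
(Q=P44, S=498): row 4 → R = 88 ✓
(Q=P32, S=491): row 6 → R = 86 ✓
(Q=P32, S=492): row 7 → R = 91 ✓
Two rows agree on {Q, S} but differ on R, so {Q, S} -> R does not hold.

No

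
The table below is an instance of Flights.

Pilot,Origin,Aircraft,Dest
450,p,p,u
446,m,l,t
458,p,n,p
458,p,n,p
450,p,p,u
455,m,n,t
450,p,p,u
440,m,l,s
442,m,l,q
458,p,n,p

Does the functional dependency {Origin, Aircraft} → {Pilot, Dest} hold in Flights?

No

(Origin=p, Aircraft=p): 3 rows → {Pilot,Dest} = (450, u), (450, u), (450, u) ✓
(Origin=m, Aircraft=l): 3 rows → {Pilot,Dest} takes values {(446, t), (440, s), (442, q)} — violation
(Origin=p, Aircraft=n): 3 rows → {Pilot,Dest} = (458, p), (458, p), (458, p) ✓
(Origin=m, Aircraft=n): 1 row → {Pilot,Dest} = (455, t) ✓
Two rows agree on {Origin, Aircraft} but differ on {Pilot, Dest}, so {Origin, Aircraft} → {Pilot, Dest} does not hold.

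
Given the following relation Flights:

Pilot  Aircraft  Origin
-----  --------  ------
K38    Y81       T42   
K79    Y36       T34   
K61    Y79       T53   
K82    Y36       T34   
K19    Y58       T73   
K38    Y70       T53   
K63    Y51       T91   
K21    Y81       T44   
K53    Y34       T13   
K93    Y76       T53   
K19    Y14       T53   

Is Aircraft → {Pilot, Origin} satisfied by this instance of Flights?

Aircraft=Y81: 2 rows → {Pilot,Origin} takes values {(K38, T42), (K21, T44)} — violation
Aircraft=Y36: 2 rows → {Pilot,Origin} takes values {(K79, T34), (K82, T34)} — violation
Aircraft=Y79: 1 row → {Pilot,Origin} = (K61, T53) ✓
Aircraft=Y58: 1 row → {Pilot,Origin} = (K19, T73) ✓
Aircraft=Y70: 1 row → {Pilot,Origin} = (K38, T53) ✓
Aircraft=Y51: 1 row → {Pilot,Origin} = (K63, T91) ✓
Aircraft=Y34: 1 row → {Pilot,Origin} = (K53, T13) ✓
Aircraft=Y76: 1 row → {Pilot,Origin} = (K93, T53) ✓
Aircraft=Y14: 1 row → {Pilot,Origin} = (K19, T53) ✓
Two rows agree on Aircraft but differ on {Pilot, Origin}, so Aircraft → {Pilot, Origin} does not hold.

No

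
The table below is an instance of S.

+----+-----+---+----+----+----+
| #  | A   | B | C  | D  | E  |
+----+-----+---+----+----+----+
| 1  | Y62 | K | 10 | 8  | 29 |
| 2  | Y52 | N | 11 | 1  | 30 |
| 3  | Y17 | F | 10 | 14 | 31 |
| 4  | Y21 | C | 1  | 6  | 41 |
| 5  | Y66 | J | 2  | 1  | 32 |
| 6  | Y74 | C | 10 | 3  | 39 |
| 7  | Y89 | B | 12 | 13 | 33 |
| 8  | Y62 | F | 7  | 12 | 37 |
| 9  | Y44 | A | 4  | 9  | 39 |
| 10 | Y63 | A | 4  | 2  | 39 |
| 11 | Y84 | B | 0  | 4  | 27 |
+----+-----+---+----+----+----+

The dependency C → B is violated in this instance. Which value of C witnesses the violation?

10

C=10: rows 1, 3, 6 → B takes values {K, F, C} — violation
C=11: row 2 → B = N ✓
C=1: row 4 → B = C ✓
C=2: row 5 → B = J ✓
C=12: row 7 → B = B ✓
C=7: row 8 → B = F ✓
C=4: rows 9, 10 → B = A, A ✓
C=0: row 11 → B = B ✓
The only C value with inconsistent B is C=10.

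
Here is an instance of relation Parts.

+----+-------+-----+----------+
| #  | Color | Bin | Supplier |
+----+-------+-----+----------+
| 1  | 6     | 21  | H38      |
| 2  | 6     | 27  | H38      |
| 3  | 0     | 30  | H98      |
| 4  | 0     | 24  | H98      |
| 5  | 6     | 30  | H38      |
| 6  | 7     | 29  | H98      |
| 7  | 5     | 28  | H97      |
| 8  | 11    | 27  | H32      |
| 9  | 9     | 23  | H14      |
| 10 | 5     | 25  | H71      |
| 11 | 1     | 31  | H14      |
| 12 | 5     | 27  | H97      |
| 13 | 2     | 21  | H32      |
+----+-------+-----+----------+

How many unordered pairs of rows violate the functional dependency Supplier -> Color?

Supplier=H38: all 3 rows agree on Color — 0 pairs.
Supplier=H98: violating pairs (3,6), (4,6) — 2 pairs.
Supplier=H97: all 2 rows agree on Color — 0 pairs.
Supplier=H32: violating pairs (8,13) — 1 pair.
Supplier=H14: violating pairs (9,11) — 1 pair.

4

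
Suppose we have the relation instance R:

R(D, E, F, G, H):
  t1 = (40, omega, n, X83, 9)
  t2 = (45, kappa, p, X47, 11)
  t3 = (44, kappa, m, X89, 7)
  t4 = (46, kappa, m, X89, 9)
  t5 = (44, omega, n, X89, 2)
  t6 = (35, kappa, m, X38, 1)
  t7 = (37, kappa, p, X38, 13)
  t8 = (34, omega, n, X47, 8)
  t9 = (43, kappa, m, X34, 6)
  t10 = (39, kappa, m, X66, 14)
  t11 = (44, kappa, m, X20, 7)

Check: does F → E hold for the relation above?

F=n: rows 1, 5, 8 → E = omega, omega, omega ✓
F=p: rows 2, 7 → E = kappa, kappa ✓
F=m: rows 3, 4, 6, 9, 10, 11 → E = kappa, kappa, kappa, kappa, kappa, kappa ✓
Every F value is associated with a single E value, so F → E holds.

Yes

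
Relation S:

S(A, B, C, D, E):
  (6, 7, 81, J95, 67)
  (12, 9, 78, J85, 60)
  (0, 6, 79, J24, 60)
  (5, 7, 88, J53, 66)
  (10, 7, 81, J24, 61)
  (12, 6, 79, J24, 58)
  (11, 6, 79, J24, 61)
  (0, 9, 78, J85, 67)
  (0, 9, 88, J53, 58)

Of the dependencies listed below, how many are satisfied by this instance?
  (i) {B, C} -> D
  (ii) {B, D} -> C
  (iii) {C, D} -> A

1

(i) {B, C} -> D: (B=7, C=81): 2 rows → D takes values {J95, J24} — violation — fails.
(ii) {B, D} -> C: every LHS value maps to a single RHS value — holds.
(iii) {C, D} -> A: (C=78, D=J85): 2 rows → A takes values {12, 0} — violation; (C=79, D=J24): 3 rows → A takes values {0, 12, 11} — violation; (C=88, D=J53): 2 rows → A takes values {5, 0} — violation — fails.
1 of the 3 dependencies holds.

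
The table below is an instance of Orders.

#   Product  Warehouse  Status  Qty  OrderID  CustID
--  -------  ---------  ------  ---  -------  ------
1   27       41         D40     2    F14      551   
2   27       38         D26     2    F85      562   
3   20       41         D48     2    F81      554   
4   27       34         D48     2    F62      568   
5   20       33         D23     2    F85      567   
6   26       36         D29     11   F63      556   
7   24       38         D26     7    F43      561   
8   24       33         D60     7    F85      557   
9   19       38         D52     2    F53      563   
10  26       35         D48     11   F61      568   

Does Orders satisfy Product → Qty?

Yes

Product=27: rows 1, 2, 4 → Qty = 2, 2, 2 ✓
Product=20: rows 3, 5 → Qty = 2, 2 ✓
Product=26: rows 6, 10 → Qty = 11, 11 ✓
Product=24: rows 7, 8 → Qty = 7, 7 ✓
Product=19: row 9 → Qty = 2 ✓
Every Product value is associated with a single Qty value, so Product → Qty holds.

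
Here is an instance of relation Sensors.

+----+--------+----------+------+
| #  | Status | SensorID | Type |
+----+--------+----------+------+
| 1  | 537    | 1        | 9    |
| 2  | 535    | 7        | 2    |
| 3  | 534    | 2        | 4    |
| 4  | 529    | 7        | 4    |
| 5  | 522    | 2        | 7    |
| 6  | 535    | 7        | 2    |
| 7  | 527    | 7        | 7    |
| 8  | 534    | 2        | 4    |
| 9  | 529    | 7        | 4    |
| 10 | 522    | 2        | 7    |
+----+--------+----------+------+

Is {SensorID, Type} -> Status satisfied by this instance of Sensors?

Yes

(SensorID=1, Type=9): row 1 → Status = 537 ✓
(SensorID=7, Type=2): rows 2, 6 → Status = 535, 535 ✓
(SensorID=2, Type=4): rows 3, 8 → Status = 534, 534 ✓
(SensorID=7, Type=4): rows 4, 9 → Status = 529, 529 ✓
(SensorID=2, Type=7): rows 5, 10 → Status = 522, 522 ✓
(SensorID=7, Type=7): row 7 → Status = 527 ✓
Every {SensorID, Type} value is associated with a single Status value, so {SensorID, Type} -> Status holds.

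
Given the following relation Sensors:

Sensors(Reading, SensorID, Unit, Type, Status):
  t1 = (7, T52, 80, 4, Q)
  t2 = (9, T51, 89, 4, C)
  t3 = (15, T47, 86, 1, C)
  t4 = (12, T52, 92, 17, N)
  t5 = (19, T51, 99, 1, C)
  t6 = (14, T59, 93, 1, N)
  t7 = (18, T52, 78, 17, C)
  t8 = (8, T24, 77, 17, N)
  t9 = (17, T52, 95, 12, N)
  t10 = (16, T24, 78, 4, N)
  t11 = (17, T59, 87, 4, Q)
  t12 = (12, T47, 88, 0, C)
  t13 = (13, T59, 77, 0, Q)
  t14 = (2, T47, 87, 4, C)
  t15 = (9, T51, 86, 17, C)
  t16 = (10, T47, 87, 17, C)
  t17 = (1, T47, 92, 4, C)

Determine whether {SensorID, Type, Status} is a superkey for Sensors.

Rows 14 and 17 have the same {SensorID, Type, Status} value (SensorID=T47, Type=4, Status=C) but are distinct tuples, so {SensorID, Type, Status} does not determine every attribute — not a superkey.

No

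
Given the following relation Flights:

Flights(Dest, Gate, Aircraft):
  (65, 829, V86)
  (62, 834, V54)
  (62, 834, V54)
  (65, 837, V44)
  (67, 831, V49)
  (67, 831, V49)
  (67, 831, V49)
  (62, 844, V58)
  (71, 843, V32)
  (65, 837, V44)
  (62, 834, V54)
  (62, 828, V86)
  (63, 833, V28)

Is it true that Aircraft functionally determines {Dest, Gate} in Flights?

No

Aircraft=V86: 2 rows → {Dest,Gate} takes values {(65, 829), (62, 828)} — violation
Aircraft=V54: 3 rows → {Dest,Gate} = (62, 834), (62, 834), (62, 834) ✓
Aircraft=V44: 2 rows → {Dest,Gate} = (65, 837), (65, 837) ✓
Aircraft=V49: 3 rows → {Dest,Gate} = (67, 831), (67, 831), (67, 831) ✓
Aircraft=V58: 1 row → {Dest,Gate} = (62, 844) ✓
Aircraft=V32: 1 row → {Dest,Gate} = (71, 843) ✓
Aircraft=V28: 1 row → {Dest,Gate} = (63, 833) ✓
Two rows agree on Aircraft but differ on {Dest, Gate}, so Aircraft -> {Dest, Gate} does not hold.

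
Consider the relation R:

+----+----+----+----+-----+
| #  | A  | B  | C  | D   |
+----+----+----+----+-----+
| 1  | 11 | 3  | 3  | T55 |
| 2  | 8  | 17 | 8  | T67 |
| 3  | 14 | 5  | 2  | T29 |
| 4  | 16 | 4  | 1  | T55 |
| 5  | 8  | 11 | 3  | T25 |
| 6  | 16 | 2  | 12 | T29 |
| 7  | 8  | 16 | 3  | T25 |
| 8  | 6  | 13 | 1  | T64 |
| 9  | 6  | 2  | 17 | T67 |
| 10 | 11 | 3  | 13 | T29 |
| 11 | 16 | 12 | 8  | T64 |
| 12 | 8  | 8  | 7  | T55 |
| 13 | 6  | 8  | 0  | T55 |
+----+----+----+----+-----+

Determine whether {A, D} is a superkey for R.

No

Rows 5 and 7 have the same {A, D} value (A=8, D=T25) but are distinct tuples, so {A, D} does not determine every attribute — not a superkey.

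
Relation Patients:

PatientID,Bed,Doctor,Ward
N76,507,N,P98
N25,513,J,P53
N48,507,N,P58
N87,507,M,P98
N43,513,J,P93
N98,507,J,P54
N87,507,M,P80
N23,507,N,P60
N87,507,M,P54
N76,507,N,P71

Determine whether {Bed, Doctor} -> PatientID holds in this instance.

(Bed=507, Doctor=N): 4 rows → PatientID takes values {N76, N48, N23} — violation
(Bed=513, Doctor=J): 2 rows → PatientID takes values {N25, N43} — violation
(Bed=507, Doctor=M): 3 rows → PatientID = N87, N87, N87 ✓
(Bed=507, Doctor=J): 1 row → PatientID = N98 ✓
Two rows agree on {Bed, Doctor} but differ on PatientID, so {Bed, Doctor} -> PatientID does not hold.

No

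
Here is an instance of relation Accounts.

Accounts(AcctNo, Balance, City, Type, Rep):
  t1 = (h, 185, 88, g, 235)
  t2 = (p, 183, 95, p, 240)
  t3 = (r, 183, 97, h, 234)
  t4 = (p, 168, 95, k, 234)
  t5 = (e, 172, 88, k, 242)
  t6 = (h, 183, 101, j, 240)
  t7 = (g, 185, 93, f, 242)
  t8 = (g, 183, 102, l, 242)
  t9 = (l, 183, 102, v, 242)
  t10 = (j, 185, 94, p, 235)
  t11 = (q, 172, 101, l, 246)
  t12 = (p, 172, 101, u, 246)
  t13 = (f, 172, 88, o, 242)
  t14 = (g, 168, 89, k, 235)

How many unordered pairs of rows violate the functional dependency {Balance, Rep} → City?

2

(Balance=185, Rep=235): violating pairs (1,10) — 1 pair.
(Balance=183, Rep=240): violating pairs (2,6) — 1 pair.
(Balance=172, Rep=242): all 2 rows agree on City — 0 pairs.
(Balance=183, Rep=242): all 2 rows agree on City — 0 pairs.
(Balance=172, Rep=246): all 2 rows agree on City — 0 pairs.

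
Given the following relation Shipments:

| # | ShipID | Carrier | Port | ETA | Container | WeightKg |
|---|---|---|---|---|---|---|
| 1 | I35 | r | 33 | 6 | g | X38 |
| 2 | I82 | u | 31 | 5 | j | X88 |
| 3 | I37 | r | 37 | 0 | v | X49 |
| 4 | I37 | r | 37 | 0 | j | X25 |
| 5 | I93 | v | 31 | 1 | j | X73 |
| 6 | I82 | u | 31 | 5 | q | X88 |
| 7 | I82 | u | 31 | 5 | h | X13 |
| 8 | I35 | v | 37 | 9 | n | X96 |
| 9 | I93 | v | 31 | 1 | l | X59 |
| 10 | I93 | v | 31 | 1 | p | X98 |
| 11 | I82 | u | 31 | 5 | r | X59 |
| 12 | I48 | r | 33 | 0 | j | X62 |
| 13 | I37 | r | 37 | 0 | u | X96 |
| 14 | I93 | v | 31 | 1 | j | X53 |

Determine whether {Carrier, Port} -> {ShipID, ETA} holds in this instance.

(Carrier=r, Port=33): rows 1, 12 → {ShipID,ETA} takes values {(I35, 6), (I48, 0)} — violation
(Carrier=u, Port=31): rows 2, 6, 7, 11 → {ShipID,ETA} = (I82, 5), (I82, 5), (I82, 5), (I82, 5) ✓
(Carrier=r, Port=37): rows 3, 4, 13 → {ShipID,ETA} = (I37, 0), (I37, 0), (I37, 0) ✓
(Carrier=v, Port=31): rows 5, 9, 10, 14 → {ShipID,ETA} = (I93, 1), (I93, 1), (I93, 1), (I93, 1) ✓
(Carrier=v, Port=37): row 8 → {ShipID,ETA} = (I35, 9) ✓
Two rows agree on {Carrier, Port} but differ on {ShipID, ETA}, so {Carrier, Port} -> {ShipID, ETA} does not hold.

No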